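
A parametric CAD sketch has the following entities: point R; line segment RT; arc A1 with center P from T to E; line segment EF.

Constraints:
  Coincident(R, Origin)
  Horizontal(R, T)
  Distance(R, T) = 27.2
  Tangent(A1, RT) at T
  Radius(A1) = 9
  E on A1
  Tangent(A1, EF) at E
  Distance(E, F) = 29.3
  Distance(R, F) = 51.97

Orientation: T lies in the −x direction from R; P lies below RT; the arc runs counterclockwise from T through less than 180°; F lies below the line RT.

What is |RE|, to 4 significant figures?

37.41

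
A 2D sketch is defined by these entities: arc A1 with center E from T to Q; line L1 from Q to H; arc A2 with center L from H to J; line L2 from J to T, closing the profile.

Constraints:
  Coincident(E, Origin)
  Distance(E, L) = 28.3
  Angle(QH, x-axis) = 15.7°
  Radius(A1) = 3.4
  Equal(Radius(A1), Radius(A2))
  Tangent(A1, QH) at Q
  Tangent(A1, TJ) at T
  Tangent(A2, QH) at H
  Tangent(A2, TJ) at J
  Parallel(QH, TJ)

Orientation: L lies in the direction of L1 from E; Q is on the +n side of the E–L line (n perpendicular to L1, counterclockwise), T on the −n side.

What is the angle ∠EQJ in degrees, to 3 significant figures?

76.5°

The slot axis is L1's direction at 15.7°, so u = (cos 15.7°, sin 15.7°) = (0.963, 0.271) and n = (−sin 15.7°, cos 15.7°) = (-0.271, 0.963). E is at the origin and L lies 28.3 along u from E, so L = 28.3·u = (27.2, 7.66). Tangency of A1 to both parallel lines with radius 3.4 puts Q and T at E ± 3.4·n: Q = (-0.920, 3.27), T = (0.920, -3.27). Equal radii place H and J the same way about L: H = L + 3.4·n = (26.3, 10.9), J = L − 3.4·n = (28.2, 4.38). Then cos ∠EQJ = QE·QJ / (|QE||QJ|), giving 76.5°.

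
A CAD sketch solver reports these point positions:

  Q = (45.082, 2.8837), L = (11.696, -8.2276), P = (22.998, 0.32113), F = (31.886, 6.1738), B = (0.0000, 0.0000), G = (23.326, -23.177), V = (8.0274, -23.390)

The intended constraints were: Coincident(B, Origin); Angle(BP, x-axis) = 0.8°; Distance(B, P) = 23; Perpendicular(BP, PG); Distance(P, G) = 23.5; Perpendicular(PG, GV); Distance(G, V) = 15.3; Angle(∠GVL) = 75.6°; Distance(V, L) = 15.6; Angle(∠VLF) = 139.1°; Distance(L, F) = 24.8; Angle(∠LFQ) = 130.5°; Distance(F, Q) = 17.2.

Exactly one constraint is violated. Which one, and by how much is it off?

Distance(F, Q) = 17.2 — off by 3.60.

B = (0.00, 0.00) ✓; BP at 0.8000° ✓; |BP| = 23.00 ✓; ∠(BP, PG) = 90.00° ✓; |PG| = 23.50 ✓; ∠(PG, GV) = 90.00° ✓; |GV| = 15.30 ✓; ∠GVL = 75.60° ✓; |VL| = 15.60 ✓; ∠VLF = 139.1° ✓; |LF| = 24.80 ✓; ∠LFQ = 130.5° ✓; |FQ| = 13.60 ✗.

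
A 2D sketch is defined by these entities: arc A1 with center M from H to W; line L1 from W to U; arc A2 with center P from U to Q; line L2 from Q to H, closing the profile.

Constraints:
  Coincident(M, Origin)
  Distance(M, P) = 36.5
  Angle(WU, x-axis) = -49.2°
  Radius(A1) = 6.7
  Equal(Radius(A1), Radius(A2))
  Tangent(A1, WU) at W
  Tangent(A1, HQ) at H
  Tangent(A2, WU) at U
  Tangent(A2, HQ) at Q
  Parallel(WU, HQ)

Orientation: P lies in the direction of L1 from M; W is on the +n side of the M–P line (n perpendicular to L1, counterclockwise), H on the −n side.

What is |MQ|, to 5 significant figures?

37.110

Tangency of A1 to both parallel lines with radius 6.7 puts W and H at M ± 6.7·n: W = (5.0719, 4.3779), H = (-5.0719, -4.3779). Equal radii place U and Q the same way about P: U = P + 6.7·n = (28.922, -23.252), Q = P − 6.7·n = (18.778, -32.008). Then |MQ| = |Q − M| = 37.110.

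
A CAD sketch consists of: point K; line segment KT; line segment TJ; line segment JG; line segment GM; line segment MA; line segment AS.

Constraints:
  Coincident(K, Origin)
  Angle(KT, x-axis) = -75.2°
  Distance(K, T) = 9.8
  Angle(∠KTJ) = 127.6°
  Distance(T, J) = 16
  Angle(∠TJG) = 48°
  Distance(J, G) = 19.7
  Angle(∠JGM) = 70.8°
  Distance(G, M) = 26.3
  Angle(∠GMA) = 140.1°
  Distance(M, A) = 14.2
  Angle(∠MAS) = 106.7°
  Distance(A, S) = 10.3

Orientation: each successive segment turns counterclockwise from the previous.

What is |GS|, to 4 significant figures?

37.99

K is at the origin; KT runs at -75.2° with length 9.8, so T = (2.503, -9.475). ∠KTJ = 127.6° gives TJ at -22.80° from the x-axis; with |TJ| = 16.0, J = (17.25, -15.68). ∠TJG = 48.0° gives JG at 109.2° from the x-axis; with |JG| = 19.7, G = (10.77, 2.929). ∠JGM = 70.8° gives GM at -141.6° from the x-axis; with |GM| = 26.3, M = (-9.837, -13.41). ∠GMA = 140.1° gives MA at -101.7° from the x-axis; with |MA| = 14.2, A = (-12.72, -27.31). ∠MAS = 106.7° gives AS at -28.40° from the x-axis; with |AS| = 10.3, S = (-3.656, -32.21). Then |GS| = |S − G| = 37.99.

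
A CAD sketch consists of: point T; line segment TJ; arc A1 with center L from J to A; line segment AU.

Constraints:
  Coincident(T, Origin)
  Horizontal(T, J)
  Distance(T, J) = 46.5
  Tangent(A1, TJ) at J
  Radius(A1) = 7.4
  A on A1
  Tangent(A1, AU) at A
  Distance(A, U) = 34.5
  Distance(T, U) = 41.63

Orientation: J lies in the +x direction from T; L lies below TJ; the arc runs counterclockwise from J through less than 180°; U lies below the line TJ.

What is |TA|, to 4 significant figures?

40.17

T is at the origin; T and J share the same y with |TJ| = 46.5 and J on the +x side, so J = (46.50, 0.000). Tangency of A1 to TJ means the radius LJ is perpendicular to TJ, so L = J + (0, -7.4) = (46.50, -7.400). Since LA ⟂ AU (tangency), |LU| = √(7.4² + 34.5²) = 35.28 regardless of where A sits on A1. So U lies on both circle(T, 41.63) and circle(L, 35.28); the below-TJ intersection is U = (23.63, -34.27). A is the foot of the tangent from U: A = (39.98, -3.893).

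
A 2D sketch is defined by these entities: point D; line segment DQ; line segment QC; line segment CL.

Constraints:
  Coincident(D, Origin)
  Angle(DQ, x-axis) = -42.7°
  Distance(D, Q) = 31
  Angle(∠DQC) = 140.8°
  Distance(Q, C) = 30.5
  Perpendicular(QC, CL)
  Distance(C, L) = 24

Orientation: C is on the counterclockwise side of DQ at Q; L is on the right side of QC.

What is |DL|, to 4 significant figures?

69.81

D is at the origin; DQ runs at -42.7° with length 31.0, so Q = 31.0·(cos -42.7°, sin -42.7°) = (22.78, -21.02). ∠DQC = 140.8°, so QC runs at -42.7° + (180° − 140.8°) = -3.500° from the x-axis; with |QC| = 30.5, C = Q + 30.5·(cos -3.500°, sin -3.500°) = (53.23, -22.88). The perpendicularity gives CL at right angles to QC; with |CL| = 24.0 on the right of QC, L = C + 24.0·(-0.06105, -0.9981) = (51.76, -46.84). Then |DL| = |L − D| = 69.81.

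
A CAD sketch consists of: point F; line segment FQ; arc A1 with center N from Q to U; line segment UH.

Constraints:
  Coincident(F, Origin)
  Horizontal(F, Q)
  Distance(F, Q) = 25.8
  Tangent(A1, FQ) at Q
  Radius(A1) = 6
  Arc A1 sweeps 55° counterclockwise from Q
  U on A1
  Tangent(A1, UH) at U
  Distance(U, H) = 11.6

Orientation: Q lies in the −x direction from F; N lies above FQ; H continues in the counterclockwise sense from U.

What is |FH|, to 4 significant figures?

18.65

On A1, Q sits at bearing -90° from N; a 55° counterclockwise sweep puts U at bearing -35°, so U = N + 6.0·(cos -35°, sin -35°) = (-20.89, 2.559). Tangency of A1 to UH means the radius NU is perpendicular to UH, so UH runs along (−sin -35°, cos -35°); with |UH| = 11.6, H = (-14.23, 12.06). Then |FH| = |H − F| = 18.65.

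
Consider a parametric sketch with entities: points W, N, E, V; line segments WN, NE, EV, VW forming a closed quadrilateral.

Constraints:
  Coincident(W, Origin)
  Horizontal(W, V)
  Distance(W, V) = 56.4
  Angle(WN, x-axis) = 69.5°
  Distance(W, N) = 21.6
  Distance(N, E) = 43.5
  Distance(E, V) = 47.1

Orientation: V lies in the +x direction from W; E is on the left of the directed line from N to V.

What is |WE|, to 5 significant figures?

62.516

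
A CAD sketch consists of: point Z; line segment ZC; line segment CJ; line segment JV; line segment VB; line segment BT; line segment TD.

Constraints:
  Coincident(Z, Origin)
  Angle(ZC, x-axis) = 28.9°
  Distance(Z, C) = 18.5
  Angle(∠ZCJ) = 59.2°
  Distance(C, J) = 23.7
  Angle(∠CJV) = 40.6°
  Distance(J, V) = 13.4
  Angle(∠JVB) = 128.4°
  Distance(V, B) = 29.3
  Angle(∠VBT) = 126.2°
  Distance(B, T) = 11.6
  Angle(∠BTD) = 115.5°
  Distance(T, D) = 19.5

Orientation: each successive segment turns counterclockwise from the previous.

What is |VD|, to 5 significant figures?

37.786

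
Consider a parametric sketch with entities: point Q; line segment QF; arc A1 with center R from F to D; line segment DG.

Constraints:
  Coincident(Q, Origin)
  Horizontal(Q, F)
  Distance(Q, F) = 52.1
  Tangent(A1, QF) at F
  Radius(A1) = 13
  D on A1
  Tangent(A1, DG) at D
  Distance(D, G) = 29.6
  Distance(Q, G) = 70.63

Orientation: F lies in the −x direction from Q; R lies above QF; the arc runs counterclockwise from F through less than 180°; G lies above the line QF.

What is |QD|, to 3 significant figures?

44.8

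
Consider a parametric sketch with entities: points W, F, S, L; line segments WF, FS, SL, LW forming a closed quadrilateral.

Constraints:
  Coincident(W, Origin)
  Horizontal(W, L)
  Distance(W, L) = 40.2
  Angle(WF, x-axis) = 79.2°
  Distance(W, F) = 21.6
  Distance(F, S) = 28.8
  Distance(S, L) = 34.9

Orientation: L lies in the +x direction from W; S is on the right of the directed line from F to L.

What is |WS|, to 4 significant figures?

9.685

Checks: |FS| = 28.80 ✓; |SL| = 34.90 ✓.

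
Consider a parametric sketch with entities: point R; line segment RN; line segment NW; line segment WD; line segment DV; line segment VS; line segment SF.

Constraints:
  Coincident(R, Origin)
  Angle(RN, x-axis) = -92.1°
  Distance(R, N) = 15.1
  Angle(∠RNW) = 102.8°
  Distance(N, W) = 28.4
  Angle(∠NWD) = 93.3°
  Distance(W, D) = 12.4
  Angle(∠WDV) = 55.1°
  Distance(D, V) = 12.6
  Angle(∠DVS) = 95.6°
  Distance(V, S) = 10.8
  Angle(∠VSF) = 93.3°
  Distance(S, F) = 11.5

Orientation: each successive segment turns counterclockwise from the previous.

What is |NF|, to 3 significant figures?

33.7

R is at the origin; RN runs at -92.1° with length 15.1, so N = (-0.553, -15.1). ∠RNW = 102.8° gives NW at -14.9° from the x-axis; with |NW| = 28.4, W = (26.9, -22.4). ∠NWD = 93.3° gives WD at 71.8° from the x-axis; with |WD| = 12.4, D = (30.8, -10.6). ∠WDV = 55.1° gives DV at -163° from the x-axis; with |DV| = 12.6, V = (18.7, -14.2). ∠DVS = 95.6° gives VS at -78.9° from the x-axis; with |VS| = 10.8, S = (20.8, -24.8). ∠VSF = 93.3° gives SF at 7.80° from the x-axis; with |SF| = 11.5, F = (32.2, -23.3). Then |NF| = |F − N| = 33.7.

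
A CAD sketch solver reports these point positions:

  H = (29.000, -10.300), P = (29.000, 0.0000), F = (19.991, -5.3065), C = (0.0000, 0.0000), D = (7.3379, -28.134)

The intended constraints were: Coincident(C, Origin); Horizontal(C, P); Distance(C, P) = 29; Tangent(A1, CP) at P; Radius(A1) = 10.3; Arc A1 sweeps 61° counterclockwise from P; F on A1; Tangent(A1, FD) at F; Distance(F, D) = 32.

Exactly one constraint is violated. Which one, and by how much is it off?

Distance(F, D) = 32 — off by 5.90.

C = (0.00, 0.00) ✓; C.y = 0.00, P.y = 0.00 ✓; |CP| = 29.00 ✓; ∠(HP, PC) = 90.00° ✓; |HP| = 10.30 ✓; bearing(H→F) − bearing(H→P) = 61.00° ✓; |HF| = 10.30 ✓; ∠(HF, FD) = 90.00° ✓; |FD| = 26.10 ✗.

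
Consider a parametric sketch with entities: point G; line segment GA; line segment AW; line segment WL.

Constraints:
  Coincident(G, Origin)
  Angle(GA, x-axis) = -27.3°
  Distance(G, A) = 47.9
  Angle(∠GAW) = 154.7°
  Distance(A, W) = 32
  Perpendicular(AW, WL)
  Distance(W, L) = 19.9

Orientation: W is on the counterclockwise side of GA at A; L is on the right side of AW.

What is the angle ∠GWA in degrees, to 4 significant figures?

15.21°

G is at the origin; GA runs at -27.3° with length 47.9, so A = 47.9·(cos -27.3°, sin -27.3°) = (42.56, -21.97). ∠GAW = 154.7°, so AW runs at -27.3° + (180° − 154.7°) = -2.000° from the x-axis; with |AW| = 32.0, W = A + 32.0·(cos -2.000°, sin -2.000°) = (74.55, -23.09). Then cos ∠GWA = WG·WA / (|WG||WA|), giving 15.21°.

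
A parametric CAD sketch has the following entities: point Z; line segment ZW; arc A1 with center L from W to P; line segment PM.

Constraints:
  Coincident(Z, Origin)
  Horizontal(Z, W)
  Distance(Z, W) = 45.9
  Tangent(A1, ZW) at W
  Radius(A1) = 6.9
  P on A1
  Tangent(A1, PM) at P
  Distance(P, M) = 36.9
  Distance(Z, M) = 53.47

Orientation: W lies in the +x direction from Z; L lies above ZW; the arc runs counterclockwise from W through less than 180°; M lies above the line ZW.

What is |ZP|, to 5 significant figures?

52.866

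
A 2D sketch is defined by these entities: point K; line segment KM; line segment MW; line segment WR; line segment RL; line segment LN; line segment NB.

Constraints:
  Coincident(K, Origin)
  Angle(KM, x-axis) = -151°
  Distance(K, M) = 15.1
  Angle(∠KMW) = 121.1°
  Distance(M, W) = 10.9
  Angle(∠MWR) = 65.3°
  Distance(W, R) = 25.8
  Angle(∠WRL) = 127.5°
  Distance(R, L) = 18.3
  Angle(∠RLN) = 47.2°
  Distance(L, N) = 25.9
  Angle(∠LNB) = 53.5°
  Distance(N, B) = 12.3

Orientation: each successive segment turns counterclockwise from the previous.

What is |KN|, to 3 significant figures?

8.43

∠WRL = 127.5° gives RL at 75.1° from the x-axis; with |RL| = 18.3, L = (14.9, 9.39). ∠RLN = 47.2° gives LN at -152° from the x-axis; with |LN| = 25.9, N = (-7.97, -2.73). Then |KN| = |N − K| = 8.43.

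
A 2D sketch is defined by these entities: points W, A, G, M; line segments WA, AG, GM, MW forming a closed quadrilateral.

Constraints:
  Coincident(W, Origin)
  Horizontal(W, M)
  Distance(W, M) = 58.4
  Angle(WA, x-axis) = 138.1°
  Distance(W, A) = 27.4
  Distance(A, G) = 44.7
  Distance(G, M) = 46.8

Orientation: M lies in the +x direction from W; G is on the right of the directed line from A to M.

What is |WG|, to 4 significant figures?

17.30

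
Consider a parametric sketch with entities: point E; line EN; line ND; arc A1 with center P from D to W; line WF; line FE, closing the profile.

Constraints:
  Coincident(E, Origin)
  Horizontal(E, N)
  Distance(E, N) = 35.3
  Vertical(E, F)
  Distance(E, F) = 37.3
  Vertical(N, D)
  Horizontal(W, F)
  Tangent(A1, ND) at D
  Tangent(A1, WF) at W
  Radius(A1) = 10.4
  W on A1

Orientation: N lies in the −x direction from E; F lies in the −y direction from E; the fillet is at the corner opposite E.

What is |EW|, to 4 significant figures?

44.85

E is at the origin; E and N share the same y with |EN| = 35.3 and N on the −x side, so N = (-35.30, 0.000). E and F share the same x with |EF| = 37.3 and F on the −y side, so F = (0.000, -37.30). The virtual corner opposite E is at (-35.30, -37.30). Tangency of A1 to ND means the radius PD is perpendicular to ND and since A1 is tangent to WF there, PW ⟂ WF, with radius 10.4, so the center P sits 10.4 in from both sides at P = (-24.90, -26.90). That places the tangent points at D = (-35.30, -26.90) on ND and W = (-24.90, -37.30) on WF. Then |EW| = |W − E| = 44.85.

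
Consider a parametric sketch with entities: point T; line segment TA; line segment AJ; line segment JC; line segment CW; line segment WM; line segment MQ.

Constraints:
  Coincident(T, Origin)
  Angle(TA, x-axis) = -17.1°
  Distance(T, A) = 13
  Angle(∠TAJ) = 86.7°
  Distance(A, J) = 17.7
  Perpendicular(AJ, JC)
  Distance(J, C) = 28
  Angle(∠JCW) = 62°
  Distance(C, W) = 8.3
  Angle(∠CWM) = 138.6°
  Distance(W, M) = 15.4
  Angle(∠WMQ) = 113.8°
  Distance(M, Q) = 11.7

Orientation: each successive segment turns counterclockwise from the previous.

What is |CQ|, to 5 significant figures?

26.859

∠CWM = 138.6° gives WM at -34.400° from the x-axis; with |WM| = 15.4, M = (4.1984, 3.2986). ∠WMQ = 113.8° gives MQ at 31.800° from the x-axis; with |MQ| = 11.7, Q = (14.142, 9.4640). Then |CQ| = |Q − C| = 26.859.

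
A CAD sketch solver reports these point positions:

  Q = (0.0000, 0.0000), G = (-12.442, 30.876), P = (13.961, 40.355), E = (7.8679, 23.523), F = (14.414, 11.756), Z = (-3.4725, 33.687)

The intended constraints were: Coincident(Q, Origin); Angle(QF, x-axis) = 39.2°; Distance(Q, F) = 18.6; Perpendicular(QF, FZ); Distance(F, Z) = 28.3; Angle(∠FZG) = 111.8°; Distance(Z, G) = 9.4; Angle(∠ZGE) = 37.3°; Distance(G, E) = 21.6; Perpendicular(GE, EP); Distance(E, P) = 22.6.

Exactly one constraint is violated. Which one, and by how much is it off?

Distance(E, P) = 22.6 — off by 4.70.

Q = (0.00, 0.00) ✓; QF at 39.20° ✓; |QF| = 18.60 ✓; ∠(QF, FZ) = 90.00° ✓; |FZ| = 28.30 ✓; ∠FZG = 111.8° ✓; |ZG| = 9.400 ✓; ∠ZGE = 37.30° ✓; |GE| = 21.60 ✓; ∠(GE, EP) = 90.00° ✓; |EP| = 17.90 ✗.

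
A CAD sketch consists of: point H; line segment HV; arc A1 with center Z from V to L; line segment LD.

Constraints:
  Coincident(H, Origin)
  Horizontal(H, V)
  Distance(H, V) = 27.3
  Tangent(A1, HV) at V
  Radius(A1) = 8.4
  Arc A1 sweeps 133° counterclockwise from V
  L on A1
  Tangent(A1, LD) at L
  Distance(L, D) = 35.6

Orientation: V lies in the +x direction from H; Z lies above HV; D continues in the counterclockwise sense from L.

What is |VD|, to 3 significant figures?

44.1

On A1, V sits at bearing -90° from Z; a 133° counterclockwise sweep puts L at bearing 43°, so L = Z + 8.4·(cos 43°, sin 43°) = (33.4, 14.1). Tangency of A1 to LD means the radius ZL is perpendicular to LD, so LD runs along (−sin 43°, cos 43°); with |LD| = 35.6, D = (9.16, 40.2). Then |VD| = |D − V| = 44.1.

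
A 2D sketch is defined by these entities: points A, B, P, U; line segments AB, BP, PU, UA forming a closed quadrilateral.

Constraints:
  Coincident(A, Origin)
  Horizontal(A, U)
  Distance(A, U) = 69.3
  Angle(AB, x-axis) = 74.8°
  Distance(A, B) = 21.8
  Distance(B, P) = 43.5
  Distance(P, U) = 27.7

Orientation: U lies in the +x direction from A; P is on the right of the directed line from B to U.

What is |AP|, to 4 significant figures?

41.92

Checks: |BP| = 43.50 ✓; |PU| = 27.70 ✓.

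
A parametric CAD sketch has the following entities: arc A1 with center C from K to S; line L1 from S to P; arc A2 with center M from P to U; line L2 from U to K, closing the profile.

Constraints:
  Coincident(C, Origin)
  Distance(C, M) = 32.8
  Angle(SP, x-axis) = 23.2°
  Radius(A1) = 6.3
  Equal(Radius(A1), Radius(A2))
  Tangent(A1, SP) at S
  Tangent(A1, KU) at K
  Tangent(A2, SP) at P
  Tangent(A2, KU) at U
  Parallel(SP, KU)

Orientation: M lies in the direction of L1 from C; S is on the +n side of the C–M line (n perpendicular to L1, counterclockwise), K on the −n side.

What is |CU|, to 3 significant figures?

33.4

Tangency of A1 to both parallel lines with radius 6.3 puts S and K at C ± 6.3·n: S = (-2.48, 5.79), K = (2.48, -5.79). Equal radii place P and U the same way about M: P = M + 6.3·n = (27.7, 18.7), U = M − 6.3·n = (32.6, 7.13). Then |CU| = |U − C| = 33.4.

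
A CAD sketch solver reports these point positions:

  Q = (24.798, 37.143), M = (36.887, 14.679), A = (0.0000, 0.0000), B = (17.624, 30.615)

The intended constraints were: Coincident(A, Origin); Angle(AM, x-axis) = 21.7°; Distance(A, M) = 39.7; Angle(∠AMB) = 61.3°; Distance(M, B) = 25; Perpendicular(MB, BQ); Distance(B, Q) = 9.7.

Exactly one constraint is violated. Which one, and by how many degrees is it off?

Perpendicular(MB, BQ) — off by 8.10°.

A = (0.00, 0.00) ✓; AM at 21.70° ✓; |AM| = 39.70 ✓; ∠AMB = 61.30° ✓; |MB| = 25.00 ✓; ∠(MB, BQ) = 98.10° ✗; |BQ| = 9.700 ✓.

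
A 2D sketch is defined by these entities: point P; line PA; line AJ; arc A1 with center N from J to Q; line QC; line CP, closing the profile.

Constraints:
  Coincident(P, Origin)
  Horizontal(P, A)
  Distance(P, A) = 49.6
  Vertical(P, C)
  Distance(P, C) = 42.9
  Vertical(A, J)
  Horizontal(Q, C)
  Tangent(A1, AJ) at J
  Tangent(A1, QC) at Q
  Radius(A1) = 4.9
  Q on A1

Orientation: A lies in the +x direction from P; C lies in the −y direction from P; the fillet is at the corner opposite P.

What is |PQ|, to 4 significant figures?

61.96

P is at the origin; PA is horizontal with |PA| = 49.6 and A on the +x side, so A = (49.60, 0.000). PC is vertical with |PC| = 42.9 and C on the −y side, so C = (0.000, -42.90). The virtual corner opposite P is at (49.60, -42.90). The tangent condition forces NJ to be normal to AJ and A1 meets QC tangentially, so NQ is at right angles to QC, with radius 4.9, so the center N sits 4.9 in from both sides at N = (44.70, -38.00). That places the tangent points at J = (49.60, -38.00) on AJ and Q = (44.70, -42.90) on QC. Then |PQ| = |Q − P| = 61.96.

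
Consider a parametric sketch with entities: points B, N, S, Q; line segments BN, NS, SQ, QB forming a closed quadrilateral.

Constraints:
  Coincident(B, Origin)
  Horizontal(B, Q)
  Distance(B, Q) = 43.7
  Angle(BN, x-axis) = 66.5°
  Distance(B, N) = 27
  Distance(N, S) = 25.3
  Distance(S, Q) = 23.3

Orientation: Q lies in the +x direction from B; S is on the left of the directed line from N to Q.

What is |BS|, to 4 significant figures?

42.09

B is at the origin; B and Q share the same y with |BQ| = 43.7 and Q in +x, so Q = (43.7, 0). BN runs at 66.5° with |BN| = 27.0, so N = (10.77, 24.76). S is determined by |NS| = 25.3 and |SQ| = 23.3 together: it lies at the intersection of circle(N, 25.3) and circle(Q, 23.3). With |NQ| = 41.20, the foot of the radical line on NQ is 21.78 from N and the perpendicular offset is √(25.3² − 21.78²) = 12.87. Taking the left-of-NQ solution: S = (35.91, 21.96).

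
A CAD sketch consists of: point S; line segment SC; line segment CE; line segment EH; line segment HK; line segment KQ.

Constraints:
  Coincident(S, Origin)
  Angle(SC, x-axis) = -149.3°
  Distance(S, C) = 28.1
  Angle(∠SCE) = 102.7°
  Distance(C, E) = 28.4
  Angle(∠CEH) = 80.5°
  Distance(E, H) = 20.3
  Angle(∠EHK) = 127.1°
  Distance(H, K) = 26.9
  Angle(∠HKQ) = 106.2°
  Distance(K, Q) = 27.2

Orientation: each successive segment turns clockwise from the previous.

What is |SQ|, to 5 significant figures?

18.516

∠EHK = 127.1° gives HK at -19.000° from the x-axis; with |HK| = 26.9, K = (-1.3914, 8.8529). ∠HKQ = 106.2° gives KQ at -92.800° from the x-axis; with |KQ| = 27.2, Q = (-2.7201, -18.315). Then |SQ| = |Q − S| = 18.516.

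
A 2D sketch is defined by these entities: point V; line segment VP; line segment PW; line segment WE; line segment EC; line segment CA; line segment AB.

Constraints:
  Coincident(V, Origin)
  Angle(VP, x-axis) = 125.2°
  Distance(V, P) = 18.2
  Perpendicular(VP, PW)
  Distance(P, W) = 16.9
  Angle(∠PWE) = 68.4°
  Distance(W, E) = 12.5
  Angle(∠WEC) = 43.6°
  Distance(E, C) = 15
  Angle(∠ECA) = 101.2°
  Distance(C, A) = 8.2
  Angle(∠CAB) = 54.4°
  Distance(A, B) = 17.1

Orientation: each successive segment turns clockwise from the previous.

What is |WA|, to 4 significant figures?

7.563

∠WEC = 43.6° gives EC at 147.2° from the x-axis; with |EC| = 15.0, C = (-6.351, 20.59). ∠ECA = 101.2° gives CA at 68.40° from the x-axis; with |CA| = 8.2, A = (-3.332, 28.21). Then |WA| = |A − W| = 7.563.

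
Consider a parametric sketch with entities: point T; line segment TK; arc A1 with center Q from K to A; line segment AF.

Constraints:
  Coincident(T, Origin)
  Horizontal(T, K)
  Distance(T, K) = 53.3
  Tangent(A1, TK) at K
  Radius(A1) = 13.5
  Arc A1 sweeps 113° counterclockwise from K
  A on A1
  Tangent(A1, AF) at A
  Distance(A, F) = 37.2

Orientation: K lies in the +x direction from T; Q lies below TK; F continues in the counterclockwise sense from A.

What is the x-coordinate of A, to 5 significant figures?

40.873

T is at the origin; T and K share the same y with |TK| = 53.3 and K on the +x side, so K = (53.300, 0.0000). The tangent condition forces QK to be normal to TK, so Q = K + (0, -13.5) = (53.300, -13.500). On A1, K sits at bearing 90° from Q; a 113° counterclockwise sweep puts A at bearing 203°, so A = Q + 13.5·(cos 203°, sin 203°) = (40.873, -18.775). So A.x = 40.873.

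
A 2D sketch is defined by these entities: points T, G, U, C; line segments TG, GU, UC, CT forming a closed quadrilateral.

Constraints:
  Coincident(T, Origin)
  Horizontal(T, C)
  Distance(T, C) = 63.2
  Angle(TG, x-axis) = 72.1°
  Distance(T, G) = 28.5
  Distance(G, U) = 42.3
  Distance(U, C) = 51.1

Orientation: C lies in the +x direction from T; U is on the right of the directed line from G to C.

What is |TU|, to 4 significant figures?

20.59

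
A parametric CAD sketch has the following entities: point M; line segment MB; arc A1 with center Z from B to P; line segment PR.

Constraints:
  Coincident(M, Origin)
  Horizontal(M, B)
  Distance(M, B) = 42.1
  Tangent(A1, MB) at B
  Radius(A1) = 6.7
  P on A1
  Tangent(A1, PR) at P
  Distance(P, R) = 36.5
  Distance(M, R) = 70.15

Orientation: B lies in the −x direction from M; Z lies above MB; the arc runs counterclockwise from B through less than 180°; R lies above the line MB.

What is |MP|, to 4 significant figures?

38.05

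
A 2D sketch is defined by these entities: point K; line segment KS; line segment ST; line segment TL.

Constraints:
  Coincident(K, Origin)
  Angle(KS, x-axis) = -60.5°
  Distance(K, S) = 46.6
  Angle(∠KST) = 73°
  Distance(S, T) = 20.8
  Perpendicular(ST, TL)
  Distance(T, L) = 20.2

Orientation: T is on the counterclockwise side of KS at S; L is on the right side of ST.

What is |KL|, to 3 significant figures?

65.2

K is at the origin; KS runs at -60.5° with length 46.6, so S = 46.6·(cos -60.5°, sin -60.5°) = (22.9, -40.6). ∠KST = 73.0°, so ST runs at -60.5° + (180° − 73.0°) = 46.5° from the x-axis; with |ST| = 20.8, T = S + 20.8·(cos 46.5°, sin 46.5°) = (37.3, -25.5). The perpendicularity gives TL at right angles to ST; with |TL| = 20.2 on the right of ST, L = T + 20.2·(0.725, -0.688) = (51.9, -39.4). Then |KL| = |L − K| = 65.2.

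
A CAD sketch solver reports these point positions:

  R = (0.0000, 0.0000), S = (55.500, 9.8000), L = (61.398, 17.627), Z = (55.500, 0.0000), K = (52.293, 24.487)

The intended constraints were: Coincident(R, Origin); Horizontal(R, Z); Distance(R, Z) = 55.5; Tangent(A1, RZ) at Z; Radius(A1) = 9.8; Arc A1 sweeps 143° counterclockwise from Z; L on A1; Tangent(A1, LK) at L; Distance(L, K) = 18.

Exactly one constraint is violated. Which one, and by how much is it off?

Distance(L, K) = 18 — off by 6.60.

R = (0.00, 0.00) ✓; R.y = 0.00, Z.y = 0.00 ✓; |RZ| = 55.50 ✓; ∠(SZ, ZR) = 90.00° ✓; |SZ| = 9.800 ✓; bearing(S→L) − bearing(S→Z) = 143.0° ✓; |SL| = 9.800 ✓; ∠(SL, LK) = 90.00° ✓; |LK| = 11.40 ✗.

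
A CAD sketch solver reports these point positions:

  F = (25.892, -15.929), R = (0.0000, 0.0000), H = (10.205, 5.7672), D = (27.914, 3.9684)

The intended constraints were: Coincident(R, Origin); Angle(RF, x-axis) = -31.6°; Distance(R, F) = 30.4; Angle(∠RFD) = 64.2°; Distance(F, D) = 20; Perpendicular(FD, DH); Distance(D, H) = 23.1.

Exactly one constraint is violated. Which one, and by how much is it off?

Distance(D, H) = 23.1 — off by 5.30.

R = (0.00, 0.00) ✓; RF at -31.60° ✓; |RF| = 30.40 ✓; ∠RFD = 64.20° ✓; |FD| = 20.00 ✓; ∠(FD, DH) = 90.00° ✓; |DH| = 17.80 ✗.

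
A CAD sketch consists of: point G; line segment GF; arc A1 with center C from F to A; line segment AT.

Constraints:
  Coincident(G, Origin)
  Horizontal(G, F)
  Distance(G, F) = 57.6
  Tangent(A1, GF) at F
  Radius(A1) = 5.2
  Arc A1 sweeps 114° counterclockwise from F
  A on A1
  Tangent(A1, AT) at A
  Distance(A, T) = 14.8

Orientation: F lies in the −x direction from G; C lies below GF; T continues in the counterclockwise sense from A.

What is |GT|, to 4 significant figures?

60.06

G is at the origin; G and F share the same y with |GF| = 57.6 and F on the −x side, so F = (-57.60, 0.000). A1 meets GF tangentially, so CF is at right angles to GF, so C = F + (0, -5.2) = (-57.60, -5.200). On A1, F sits at bearing 90° from C; a 114° counterclockwise sweep puts A at bearing 204°, so A = C + 5.2·(cos 204°, sin 204°) = (-62.35, -7.315). Tangency of A1 to AT means the radius CA is perpendicular to AT, so AT runs along (−sin 204°, cos 204°); with |AT| = 14.8, T = (-56.33, -20.84). Then |GT| = |T − G| = 60.06.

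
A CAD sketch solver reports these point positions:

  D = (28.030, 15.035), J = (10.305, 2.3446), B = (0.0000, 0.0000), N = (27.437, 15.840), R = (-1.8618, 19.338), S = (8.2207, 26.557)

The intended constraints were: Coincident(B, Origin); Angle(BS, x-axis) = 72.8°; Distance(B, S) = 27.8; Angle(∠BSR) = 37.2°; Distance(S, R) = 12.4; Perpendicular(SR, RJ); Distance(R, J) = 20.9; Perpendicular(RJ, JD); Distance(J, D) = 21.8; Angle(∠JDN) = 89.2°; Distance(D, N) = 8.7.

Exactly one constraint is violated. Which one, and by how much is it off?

Distance(D, N) = 8.7 — off by 7.70.

B = (0.00, 0.00) ✓; BS at 72.80° ✓; |BS| = 27.80 ✓; ∠BSR = 37.20° ✓; |SR| = 12.40 ✓; ∠(SR, RJ) = 90.00° ✓; |RJ| = 20.90 ✓; ∠(RJ, JD) = 90.00° ✓; |JD| = 21.80 ✓; ∠JDN = 89.22° ✓; |DN| = 0.9998 ✗.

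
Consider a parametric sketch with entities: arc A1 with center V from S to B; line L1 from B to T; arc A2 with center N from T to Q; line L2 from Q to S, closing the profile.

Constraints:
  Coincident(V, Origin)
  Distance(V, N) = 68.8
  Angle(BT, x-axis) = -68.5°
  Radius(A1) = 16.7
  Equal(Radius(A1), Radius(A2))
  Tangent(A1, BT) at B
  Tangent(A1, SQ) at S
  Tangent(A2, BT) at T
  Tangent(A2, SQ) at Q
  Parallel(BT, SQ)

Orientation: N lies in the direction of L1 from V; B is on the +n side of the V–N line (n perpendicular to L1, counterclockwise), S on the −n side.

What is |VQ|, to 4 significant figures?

70.80

The slot axis is L1's direction at -68.5°, so u = (cos -68.5°, sin -68.5°) = (0.3665, -0.9304) and n = (−sin -68.5°, cos -68.5°) = (0.9304, 0.3665). V is at the origin and N lies 68.8 along u from V, so N = 68.8·u = (25.22, -64.01). Tangency of A1 to both parallel lines with radius 16.7 puts B and S at V ± 16.7·n: B = (15.54, 6.121), S = (-15.54, -6.121). Equal radii place T and Q the same way about N: T = N + 16.7·n = (40.75, -57.89), Q = N − 16.7·n = (9.677, -70.13). Then |VQ| = |Q − V| = 70.80.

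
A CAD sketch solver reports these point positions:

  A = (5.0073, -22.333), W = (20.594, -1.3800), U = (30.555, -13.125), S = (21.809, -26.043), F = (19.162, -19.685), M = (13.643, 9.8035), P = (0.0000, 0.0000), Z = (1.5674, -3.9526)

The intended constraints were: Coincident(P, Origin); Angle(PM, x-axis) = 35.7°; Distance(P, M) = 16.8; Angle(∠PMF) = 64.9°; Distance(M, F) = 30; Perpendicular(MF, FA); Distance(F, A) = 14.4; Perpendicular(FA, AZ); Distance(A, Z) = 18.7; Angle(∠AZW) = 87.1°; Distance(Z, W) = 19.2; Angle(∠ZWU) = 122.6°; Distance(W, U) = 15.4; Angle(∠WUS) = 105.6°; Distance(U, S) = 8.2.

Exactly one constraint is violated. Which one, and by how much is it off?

Distance(U, S) = 8.2 — off by 7.40.

P = (0.00, 0.00) ✓; PM at 35.70° ✓; |PM| = 16.80 ✓; ∠PMF = 64.90° ✓; |MF| = 30.00 ✓; ∠(MF, FA) = 90.00° ✓; |FA| = 14.40 ✓; ∠(FA, AZ) = 90.00° ✓; |AZ| = 18.70 ✓; ∠AZW = 87.10° ✓; |ZW| = 19.20 ✓; ∠ZWU = 122.6° ✓; |WU| = 15.40 ✓; ∠WUS = 105.6° ✓; |US| = 15.60 ✗.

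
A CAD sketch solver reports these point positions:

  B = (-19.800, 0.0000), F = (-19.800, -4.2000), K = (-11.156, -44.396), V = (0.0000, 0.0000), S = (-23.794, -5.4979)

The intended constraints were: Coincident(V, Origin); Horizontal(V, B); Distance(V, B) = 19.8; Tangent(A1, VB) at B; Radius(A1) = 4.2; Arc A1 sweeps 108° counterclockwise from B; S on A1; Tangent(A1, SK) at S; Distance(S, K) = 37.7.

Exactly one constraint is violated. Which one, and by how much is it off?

Distance(S, K) = 37.7 — off by 3.20.

V = (0.00, 0.00) ✓; V.y = 0.00, B.y = 0.00 ✓; |VB| = 19.80 ✓; ∠(FB, BV) = 90.00° ✓; |FB| = 4.200 ✓; bearing(F→S) − bearing(F→B) = 108.0° ✓; |FS| = 4.200 ✓; ∠(FS, SK) = 90.00° ✓; |SK| = 40.90 ✗.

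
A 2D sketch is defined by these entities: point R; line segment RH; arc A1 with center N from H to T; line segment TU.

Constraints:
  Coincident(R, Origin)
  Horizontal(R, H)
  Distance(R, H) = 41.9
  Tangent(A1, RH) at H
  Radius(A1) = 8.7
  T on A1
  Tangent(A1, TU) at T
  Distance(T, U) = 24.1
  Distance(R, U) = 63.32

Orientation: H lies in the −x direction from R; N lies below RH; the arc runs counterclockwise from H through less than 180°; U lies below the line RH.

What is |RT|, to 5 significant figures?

50.860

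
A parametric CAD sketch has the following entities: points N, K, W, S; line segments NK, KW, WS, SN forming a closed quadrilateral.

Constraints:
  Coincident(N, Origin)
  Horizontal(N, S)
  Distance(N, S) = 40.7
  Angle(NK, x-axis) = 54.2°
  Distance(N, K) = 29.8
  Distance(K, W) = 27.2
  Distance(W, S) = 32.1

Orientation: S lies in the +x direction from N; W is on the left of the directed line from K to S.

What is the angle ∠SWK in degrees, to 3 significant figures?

68.3°

Checks: |KW| = 27.20 ✓; |WS| = 32.10 ✓.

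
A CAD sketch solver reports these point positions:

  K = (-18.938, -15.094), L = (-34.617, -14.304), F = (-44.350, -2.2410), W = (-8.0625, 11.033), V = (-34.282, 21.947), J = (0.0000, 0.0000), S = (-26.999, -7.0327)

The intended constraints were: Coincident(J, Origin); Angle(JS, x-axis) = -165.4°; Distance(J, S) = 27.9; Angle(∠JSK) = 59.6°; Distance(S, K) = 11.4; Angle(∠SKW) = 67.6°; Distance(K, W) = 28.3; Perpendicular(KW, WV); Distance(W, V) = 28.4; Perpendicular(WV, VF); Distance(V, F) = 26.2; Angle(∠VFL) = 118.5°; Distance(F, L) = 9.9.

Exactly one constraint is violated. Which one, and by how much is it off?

Distance(F, L) = 9.9 — off by 5.60.

J = (0.00, 0.00) ✓; JS at -165.4° ✓; |JS| = 27.90 ✓; ∠JSK = 59.60° ✓; |SK| = 11.40 ✓; ∠SKW = 67.60° ✓; |KW| = 28.30 ✓; ∠(KW, WV) = 90.00° ✓; |WV| = 28.40 ✓; ∠(WV, VF) = 90.00° ✓; |VF| = 26.20 ✓; ∠VFL = 118.5° ✓; |FL| = 15.50 ✗.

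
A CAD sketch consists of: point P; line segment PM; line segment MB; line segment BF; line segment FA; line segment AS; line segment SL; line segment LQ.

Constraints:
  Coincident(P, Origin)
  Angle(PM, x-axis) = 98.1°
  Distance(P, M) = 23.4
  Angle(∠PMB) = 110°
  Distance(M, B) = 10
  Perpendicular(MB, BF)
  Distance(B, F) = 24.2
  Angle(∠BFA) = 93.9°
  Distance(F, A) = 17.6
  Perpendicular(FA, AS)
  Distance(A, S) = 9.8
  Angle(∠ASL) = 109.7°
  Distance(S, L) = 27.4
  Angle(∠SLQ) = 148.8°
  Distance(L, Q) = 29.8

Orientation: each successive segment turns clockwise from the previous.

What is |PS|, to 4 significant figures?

6.373

∠BFA = 93.9° gives FA at -148.0° from the x-axis; with |FA| = 17.6, A = (1.997, -2.797). The perpendicularity gives AS at right angles to FA, so AS runs at 122.0°; with |AS| = 9.8, S = (-3.196, 5.513). Then |PS| = |S − P| = 6.373.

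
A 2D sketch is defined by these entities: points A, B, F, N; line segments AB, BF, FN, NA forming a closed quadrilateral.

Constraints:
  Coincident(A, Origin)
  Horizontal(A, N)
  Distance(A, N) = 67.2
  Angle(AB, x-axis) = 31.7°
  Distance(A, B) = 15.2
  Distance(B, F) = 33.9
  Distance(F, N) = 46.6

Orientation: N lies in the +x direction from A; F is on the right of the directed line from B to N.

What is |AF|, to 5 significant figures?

35.222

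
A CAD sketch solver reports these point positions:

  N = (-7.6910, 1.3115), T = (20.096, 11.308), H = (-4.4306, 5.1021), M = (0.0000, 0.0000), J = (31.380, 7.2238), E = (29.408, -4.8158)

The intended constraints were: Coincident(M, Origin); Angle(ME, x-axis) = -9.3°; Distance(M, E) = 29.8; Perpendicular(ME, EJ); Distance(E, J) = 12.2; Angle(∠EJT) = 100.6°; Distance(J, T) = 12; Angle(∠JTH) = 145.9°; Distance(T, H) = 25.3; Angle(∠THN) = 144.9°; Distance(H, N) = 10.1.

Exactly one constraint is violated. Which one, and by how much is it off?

Distance(H, N) = 10.1 — off by 5.10.

M = (0.00, 0.00) ✓; ME at -9.300° ✓; |ME| = 29.80 ✓; ∠(ME, EJ) = 90.00° ✓; |EJ| = 12.20 ✓; ∠EJT = 100.6° ✓; |JT| = 12.00 ✓; ∠JTH = 145.9° ✓; |TH| = 25.30 ✓; ∠THN = 144.9° ✓; |HN| = 5.000 ✗.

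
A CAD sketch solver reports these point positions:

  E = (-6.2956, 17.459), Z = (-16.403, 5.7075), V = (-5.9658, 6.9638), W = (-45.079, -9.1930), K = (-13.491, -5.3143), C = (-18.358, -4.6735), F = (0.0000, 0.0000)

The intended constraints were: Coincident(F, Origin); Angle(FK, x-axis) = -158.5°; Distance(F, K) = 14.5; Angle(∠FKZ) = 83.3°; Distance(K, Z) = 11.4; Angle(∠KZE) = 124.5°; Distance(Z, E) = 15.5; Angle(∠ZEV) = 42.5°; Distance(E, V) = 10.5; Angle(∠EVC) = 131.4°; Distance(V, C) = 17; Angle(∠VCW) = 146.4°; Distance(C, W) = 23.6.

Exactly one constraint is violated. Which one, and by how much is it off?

Distance(C, W) = 23.6 — off by 3.50.

F = (0.00, 0.00) ✓; FK at -158.5° ✓; |FK| = 14.50 ✓; ∠FKZ = 83.30° ✓; |KZ| = 11.40 ✓; ∠KZE = 124.5° ✓; |ZE| = 15.50 ✓; ∠ZEV = 42.50° ✓; |EV| = 10.50 ✓; ∠EVC = 131.4° ✓; |VC| = 17.00 ✓; ∠VCW = 146.4° ✓; |CW| = 27.10 ✗.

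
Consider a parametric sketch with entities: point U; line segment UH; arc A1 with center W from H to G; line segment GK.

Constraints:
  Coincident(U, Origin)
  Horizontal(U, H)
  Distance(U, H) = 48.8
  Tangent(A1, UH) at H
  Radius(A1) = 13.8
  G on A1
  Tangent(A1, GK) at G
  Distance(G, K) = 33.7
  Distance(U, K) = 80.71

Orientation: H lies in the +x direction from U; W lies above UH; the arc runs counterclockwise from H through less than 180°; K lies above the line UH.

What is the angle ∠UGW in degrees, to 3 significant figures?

18.0°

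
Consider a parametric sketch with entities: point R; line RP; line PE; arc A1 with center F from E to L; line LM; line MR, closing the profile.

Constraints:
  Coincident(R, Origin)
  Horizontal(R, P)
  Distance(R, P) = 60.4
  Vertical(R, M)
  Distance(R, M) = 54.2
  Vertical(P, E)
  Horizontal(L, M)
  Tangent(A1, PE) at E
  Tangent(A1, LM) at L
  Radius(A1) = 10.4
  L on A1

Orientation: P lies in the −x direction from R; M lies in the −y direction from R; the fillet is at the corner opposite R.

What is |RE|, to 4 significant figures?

74.61

R is at the origin; R and P share the same y with |RP| = 60.4 and P on the −x side, so P = (-60.40, 0.000). RM is vertical with |RM| = 54.2 and M on the −y side, so M = (0.000, -54.20). The virtual corner opposite R is at (-60.40, -54.20). The tangent condition forces FE to be normal to PE and since A1 is tangent to LM there, FL ⟂ LM, with radius 10.4, so the center F sits 10.4 in from both sides at F = (-50.00, -43.80). That places the tangent points at E = (-60.40, -43.80) on PE and L = (-50.00, -54.20) on LM. Then |RE| = |E − R| = 74.61.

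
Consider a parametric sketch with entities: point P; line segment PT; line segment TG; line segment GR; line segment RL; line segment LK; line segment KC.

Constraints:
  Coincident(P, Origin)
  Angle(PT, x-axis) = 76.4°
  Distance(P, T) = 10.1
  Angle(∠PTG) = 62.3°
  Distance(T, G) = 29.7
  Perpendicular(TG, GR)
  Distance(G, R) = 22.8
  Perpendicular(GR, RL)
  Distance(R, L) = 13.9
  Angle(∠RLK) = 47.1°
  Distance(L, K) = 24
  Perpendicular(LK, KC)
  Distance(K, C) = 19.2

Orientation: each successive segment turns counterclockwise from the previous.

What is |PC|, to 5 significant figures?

42.546

P is at the origin; PT runs at 76.4° with length 10.1, so T = (2.3749, 9.8168). ∠PTG = 62.3° gives TG at -165.90° from the x-axis; with |TG| = 29.7, G = (-26.430, 2.5814). TG is perpendicular to GR, so GR runs at -75.900°; with |GR| = 22.8, R = (-20.876, -19.532). GR is perpendicular to RL, so RL runs at 14.100°; with |RL| = 13.9, L = (-7.3946, -16.145). ∠RLK = 47.1° gives LK at 147.00° from the x-axis; with |LK| = 24.0, K = (-27.523, -3.0741). The perpendicularity gives KC at right angles to LK, so KC runs at -123.00°; with |KC| = 19.2, C = (-37.980, -19.177). Then |PC| = |C − P| = 42.546.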